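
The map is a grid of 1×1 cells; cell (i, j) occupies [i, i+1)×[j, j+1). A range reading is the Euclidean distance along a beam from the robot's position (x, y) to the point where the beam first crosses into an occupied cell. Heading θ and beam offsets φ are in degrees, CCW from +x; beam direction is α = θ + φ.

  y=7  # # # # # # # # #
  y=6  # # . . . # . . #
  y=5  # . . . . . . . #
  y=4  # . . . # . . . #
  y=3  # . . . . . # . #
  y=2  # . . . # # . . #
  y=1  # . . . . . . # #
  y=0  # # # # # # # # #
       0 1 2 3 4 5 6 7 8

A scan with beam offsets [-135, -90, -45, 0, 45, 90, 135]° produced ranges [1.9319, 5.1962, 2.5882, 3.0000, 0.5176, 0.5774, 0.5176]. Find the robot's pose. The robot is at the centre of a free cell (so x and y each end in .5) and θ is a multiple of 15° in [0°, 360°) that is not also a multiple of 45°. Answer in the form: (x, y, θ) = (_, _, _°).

(x, y, θ) = (1.5, 5.5, 30°)

Enumerate (i+0.5, j+0.5, θ) over the 35 free cells and 16 admissible headings. For each, cast all 7 beams and compare to the given ranges.
  (7.5, 6.5, 255°): beam 1 = 0.5774 ≠ 1.9319 ✗
  (5.5, 4.5, 60°): beam 1 = 1.5529 ≠ 1.9319 ✗
  (2.5, 4.5, 210°): beam 1 = 2.5882 ≠ 1.9319 ✗
  …
  (1.5, 5.5, 30°): r_1=1.9319, r_2=5.1962, r_3=2.5882, r_4=3.0000, r_5=0.5176, r_6=0.5774, r_7=0.5176 — all match ✓
No second candidate reproduces the full scan.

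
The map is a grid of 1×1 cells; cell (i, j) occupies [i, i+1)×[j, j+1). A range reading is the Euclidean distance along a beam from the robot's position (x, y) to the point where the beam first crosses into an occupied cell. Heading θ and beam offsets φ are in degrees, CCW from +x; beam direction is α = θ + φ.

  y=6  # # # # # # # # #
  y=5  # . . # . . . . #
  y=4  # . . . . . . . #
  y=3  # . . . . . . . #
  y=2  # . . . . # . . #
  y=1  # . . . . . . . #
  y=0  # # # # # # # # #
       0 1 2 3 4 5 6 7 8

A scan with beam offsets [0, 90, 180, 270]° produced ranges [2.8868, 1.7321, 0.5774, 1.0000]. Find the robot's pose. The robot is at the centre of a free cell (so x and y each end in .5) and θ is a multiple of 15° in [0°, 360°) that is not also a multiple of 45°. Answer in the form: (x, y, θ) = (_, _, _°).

(x, y, θ) = (6.5, 5.5, 240°)

Candidates: 33 free-cell centres × 16 headings = 528 poses. Raycast each; keep the one whose scan matches to 4 dp.
  (3.5, 4.5, 165°): beam 1 = 2.5882 ≠ 2.8868 ✗
  (3.5, 2.5, 30°): beam 1 = 5.1962 ≠ 2.8868 ✗
  (5.5, 4.5, 105°): beam 1 = 1.5529 ≠ 2.8868 ✗
  (1.5, 3.5, 120°): beam 1 = 1.0000 ≠ 2.8868 ✗
  …
  (6.5, 5.5, 240°): r_1=2.8868, r_2=1.7321, r_3=0.5774, r_4=1.0000 — all match ✓
No second candidate reproduces the full scan.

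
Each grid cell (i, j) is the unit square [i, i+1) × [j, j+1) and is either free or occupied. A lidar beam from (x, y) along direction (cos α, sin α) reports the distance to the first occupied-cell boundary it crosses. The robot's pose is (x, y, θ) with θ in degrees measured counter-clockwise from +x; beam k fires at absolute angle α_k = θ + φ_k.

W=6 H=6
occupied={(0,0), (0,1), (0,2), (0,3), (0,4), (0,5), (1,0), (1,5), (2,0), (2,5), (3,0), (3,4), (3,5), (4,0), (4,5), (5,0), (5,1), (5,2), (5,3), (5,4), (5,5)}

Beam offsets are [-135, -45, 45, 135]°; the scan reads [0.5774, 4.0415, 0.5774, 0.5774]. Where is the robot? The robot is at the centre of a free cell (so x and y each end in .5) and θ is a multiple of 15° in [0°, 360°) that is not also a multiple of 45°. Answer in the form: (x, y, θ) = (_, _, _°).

(x, y, θ) = (4.5, 4.5, 285°)

Candidates: 15 free-cell centres × 16 headings = 240 poses. Raycast each; keep the one whose scan matches to 4 dp.
  (3.5, 1.5, 255°): beam 1 = 4.0415 ≠ 0.5774 ✗
  (1.5, 2.5, 150°): beam 1 = 3.6235 ≠ 0.5774 ✗
  (1.5, 1.5, 240°): beam 1 = 1.9319 ≠ 0.5774 ✗
  …
  (4.5, 4.5, 285°): r_1=0.5774, r_2=4.0415, r_3=0.5774, r_4=0.5774 — all match ✓
Unique over the lattice → pose = (4.5, 4.5, 285°).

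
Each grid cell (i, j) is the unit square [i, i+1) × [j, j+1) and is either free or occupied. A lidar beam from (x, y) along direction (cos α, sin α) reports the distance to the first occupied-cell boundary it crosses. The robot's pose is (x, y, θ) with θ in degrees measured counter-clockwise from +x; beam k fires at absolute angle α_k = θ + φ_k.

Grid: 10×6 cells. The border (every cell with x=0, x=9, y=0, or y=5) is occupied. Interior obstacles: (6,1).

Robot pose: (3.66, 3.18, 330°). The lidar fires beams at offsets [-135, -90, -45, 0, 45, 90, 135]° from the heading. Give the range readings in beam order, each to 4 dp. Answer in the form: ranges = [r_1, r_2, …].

beam 1: φ=-135°, α=195°
  cosα=-0.9659 sinα=-0.2588 | (3,3) | tMaxX 0.6833 tMaxY 0.6955 | tΔX 1.0353 tΔY 3.8637
    t=0.6833 [x] (2,3)
    t=0.6955 [y] (2,2)
    t=1.7186 [x] (1,2)
    t=2.7538 [x] (0,2) — stop
  → r_1 = 2.7538
beam 2: φ=-90°, α=240°
  cosα=-0.5000 sinα=-0.8660 | (3,3) | tMaxX 1.3200 tMaxY 0.2078 | tΔX 2.0000 tΔY 1.1547
    t=0.2078 [y] (3,2)
    t=1.3200 [x] (2,2)
    t=1.3625 [y] (2,1)
    t=2.5172 [y] (2,0) — stop
  → r_2 = 2.5172
beam 3: φ=-45°, α=285°
  cosα=0.2588 sinα=-0.9659 | (3,3) | tMaxX 1.3137 tMaxY 0.1863 | tΔX 3.8637 tΔY 1.0353
    t=0.1863 [y] (3,2)
    t=1.2216 [y] (3,1)
    t=1.3137 [x] (4,1)
    t=2.2569 [y] (4,0) — stop
  → r_3 = 2.2569
beam 4: φ=0°, α=330°
  cosα=0.8660 sinα=-0.5000 | (3,3) | tMaxX 0.3926 tMaxY 0.3600 | tΔX 1.1547 tΔY 2.0000
    t=0.3600 [y] (3,2)
    t=0.3926 [x] (4,2)
    t=1.5473 [x] (5,2)
    t=2.3600 [y] (5,1)
    t=2.7020 [x] (6,1) — stop
  → r_4 = 2.7020
beam 5: φ=45°, α=15°
  cosα=0.9659 sinα=0.2588 | (3,3) | tMaxX 0.3520 tMaxY 3.1682 | tΔX 1.0353 tΔY 3.8637
    t=0.3520 [x] (4,3)
    t=1.3873 [x] (5,3)
    t=2.4225 [x] (6,3)
    t=3.1682 [y] (6,4)
    t=3.4578 [x] (7,4)
    t=4.4931 [x] (8,4)
    t=5.5284 [x] (9,4) — stop
  → r_5 = 5.5284
beam 6: φ=90°, α=60°
  cosα=0.5000 sinα=0.8660 | (3,3) | tMaxX 0.6800 tMaxY 0.9469 | tΔX 2.0000 tΔY 1.1547
    t=0.6800 [x] (4,3)
    t=0.9469 [y] (4,4)
    t=2.1016 [y] (4,5) — stop
  → r_6 = 2.1016
beam 7: φ=135°, α=105°
  cosα=-0.2588 sinα=0.9659 | (3,3) | tMaxX 2.5500 tMaxY 0.8489 | tΔX 3.8637 tΔY 1.0353
    t=0.8489 [y] (3,4)
    t=1.8842 [y] (3,5) — stop
  → r_7 = 1.8842

ranges = [2.7538, 2.5172, 2.2569, 2.7020, 5.5284, 2.1016, 1.8842]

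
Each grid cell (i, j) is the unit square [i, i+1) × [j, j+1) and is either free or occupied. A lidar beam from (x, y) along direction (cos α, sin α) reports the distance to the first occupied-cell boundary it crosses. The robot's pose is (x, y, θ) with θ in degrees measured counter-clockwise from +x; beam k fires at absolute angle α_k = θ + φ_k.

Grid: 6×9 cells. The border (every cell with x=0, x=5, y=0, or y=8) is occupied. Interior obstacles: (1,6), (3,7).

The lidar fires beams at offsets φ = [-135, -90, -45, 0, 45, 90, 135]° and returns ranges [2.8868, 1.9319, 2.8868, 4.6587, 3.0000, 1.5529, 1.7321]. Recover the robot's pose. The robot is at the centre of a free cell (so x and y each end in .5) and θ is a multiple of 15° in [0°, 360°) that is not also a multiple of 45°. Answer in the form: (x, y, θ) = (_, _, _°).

(x, y, θ) = (3.5, 5.5, 255°)

Candidates: 26 free-cell centres × 16 headings = 416 poses. Raycast each; keep the one whose scan matches to 4 dp.
  (1.5, 5.5, 345°): beam 1 = 0.5774 ≠ 2.8868 ✗
  (2.5, 7.5, 120°): beam 1 = 0.5176 ≠ 2.8868 ✗
  (2.5, 1.5, 150°): beam 1 = 2.5882 ≠ 2.8868 ✗
  (3.5, 3.5, 60°): beam 1 = 2.5882 ≠ 2.8868 ✗
  …
  (3.5, 5.5, 255°): r_1=2.8868, r_2=1.9319, r_3=2.8868, r_4=4.6587, r_5=3.0000, r_6=1.5529, r_7=1.7321 — all match ✓
Unique over the lattice → pose = (3.5, 5.5, 255°).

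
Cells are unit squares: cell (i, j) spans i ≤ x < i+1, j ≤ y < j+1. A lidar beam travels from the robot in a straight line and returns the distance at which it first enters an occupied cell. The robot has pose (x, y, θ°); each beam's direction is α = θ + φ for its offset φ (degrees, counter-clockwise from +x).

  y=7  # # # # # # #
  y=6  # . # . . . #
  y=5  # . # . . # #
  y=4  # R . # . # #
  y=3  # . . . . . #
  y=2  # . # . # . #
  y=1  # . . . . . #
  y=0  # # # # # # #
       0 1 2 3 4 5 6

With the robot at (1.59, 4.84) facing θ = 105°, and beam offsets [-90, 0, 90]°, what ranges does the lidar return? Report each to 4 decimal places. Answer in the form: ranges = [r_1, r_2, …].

beam 1: φ=-90°, α=15°
  d=(0.9659,0.2588)  start (1,4)  tX=0.4245 tY=0.6182  stride 1/|dx|=1.0353 1/|dy|=3.8637
    cross x-line → (2,4), t=0.4245
    cross y-line → (2,5), t=0.6182 (wall)
  → r_1 = 0.6182
beam 2: φ=0°, α=105°
  d=(-0.2588,0.9659)  start (1,4)  tX=2.2796 tY=0.1656  stride 1/|dx|=3.8637 1/|dy|=1.0353
    cross y-line → (1,5), t=0.1656
    cross y-line → (1,6), t=1.2009
    cross y-line → (1,7), t=2.2362 (wall)
  → r_2 = 2.2362
beam 3: φ=90°, α=195°
  d=(-0.9659,-0.2588)  start (1,4)  tX=0.6108 tY=3.2455  stride 1/|dx|=1.0353 1/|dy|=3.8637
    cross x-line → (0,4), t=0.6108 (wall)
  → r_3 = 0.6108

ranges = [0.6182, 2.2362, 0.6108]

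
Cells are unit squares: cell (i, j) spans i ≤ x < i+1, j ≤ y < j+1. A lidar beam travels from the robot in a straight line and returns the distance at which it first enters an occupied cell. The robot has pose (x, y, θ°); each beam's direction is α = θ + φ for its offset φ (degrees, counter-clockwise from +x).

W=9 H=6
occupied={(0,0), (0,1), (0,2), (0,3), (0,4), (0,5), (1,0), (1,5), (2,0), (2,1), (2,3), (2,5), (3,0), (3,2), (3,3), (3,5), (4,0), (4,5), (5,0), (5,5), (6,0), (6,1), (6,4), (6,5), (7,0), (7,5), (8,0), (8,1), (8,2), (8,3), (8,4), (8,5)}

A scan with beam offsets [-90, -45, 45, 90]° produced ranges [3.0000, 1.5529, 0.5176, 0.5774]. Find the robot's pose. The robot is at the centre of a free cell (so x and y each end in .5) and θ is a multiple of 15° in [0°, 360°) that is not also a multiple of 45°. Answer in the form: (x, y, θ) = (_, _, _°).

(x, y, θ) = (4.5, 4.5, 30°)

Enumerate (i+0.5, j+0.5, θ) over the 22 free cells and 16 admissible headings. For each, cast all 4 beams and compare to the given ranges.
  (5.5, 4.5, 30°): beam 1 = 2.8868 ≠ 3.0000 ✗
  (4.5, 4.5, 165°): beam 1 = 0.5176 ≠ 3.0000 ✗
  (4.5, 4.5, 240°): beam 1 = 1.0000 ≠ 3.0000 ✗
  (7.5, 2.5, 285°): beam 1 = 4.6587 ≠ 3.0000 ✗
  …
  (4.5, 4.5, 30°): r_1=3.0000, r_2=1.5529, r_3=0.5176, r_4=0.5774 — all match ✓
Unique over the lattice → pose = (4.5, 4.5, 30°).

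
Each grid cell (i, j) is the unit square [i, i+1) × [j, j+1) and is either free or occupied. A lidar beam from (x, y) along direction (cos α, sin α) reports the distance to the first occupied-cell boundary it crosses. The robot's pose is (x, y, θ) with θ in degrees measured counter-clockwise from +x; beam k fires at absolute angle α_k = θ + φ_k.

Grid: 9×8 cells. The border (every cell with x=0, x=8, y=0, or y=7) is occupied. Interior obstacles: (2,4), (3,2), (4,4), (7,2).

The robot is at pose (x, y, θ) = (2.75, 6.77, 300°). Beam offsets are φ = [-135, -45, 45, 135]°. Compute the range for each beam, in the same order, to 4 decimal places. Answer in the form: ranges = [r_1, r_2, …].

beam 1: φ=-135°, α=165°
  cosα=-0.9659 sinα=0.2588 | (2,6) | tMaxX 0.7765 tMaxY 0.8887 | tΔX 1.0353 tΔY 3.8637
    t=0.7765 [x] (1,6)
    t=0.8887 [y] (1,7) — stop
  → r_1 = 0.8887
beam 2: φ=-45°, α=255°
  cosα=-0.2588 sinα=-0.9659 | (2,6) | tMaxX 2.8978 tMaxY 0.7972 | tΔX 3.8637 tΔY 1.0353
    t=0.7972 [y] (2,5)
    t=1.8324 [y] (2,4) — stop
  → r_2 = 1.8324
beam 3: φ=45°, α=345°
  cosα=0.9659 sinα=-0.2588 | (2,6) | tMaxX 0.2588 tMaxY 2.9751 | tΔX 1.0353 tΔY 3.8637
    t=0.2588 [x] (3,6)
    t=1.2941 [x] (4,6)
    t=2.3294 [x] (5,6)
    t=2.9751 [y] (5,5)
    t=3.3646 [x] (6,5)
    t=4.3999 [x] (7,5)
    t=5.4352 [x] (8,5) — stop
  → r_3 = 5.4352
beam 4: φ=135°, α=75°
  cosα=0.2588 sinα=0.9659 | (2,6) | tMaxX 0.9659 tMaxY 0.2381 | tΔX 3.8637 tΔY 1.0353
    t=0.2381 [y] (2,7) — stop
  → r_4 = 0.2381

ranges = [0.8887, 1.8324, 5.4352, 0.2381]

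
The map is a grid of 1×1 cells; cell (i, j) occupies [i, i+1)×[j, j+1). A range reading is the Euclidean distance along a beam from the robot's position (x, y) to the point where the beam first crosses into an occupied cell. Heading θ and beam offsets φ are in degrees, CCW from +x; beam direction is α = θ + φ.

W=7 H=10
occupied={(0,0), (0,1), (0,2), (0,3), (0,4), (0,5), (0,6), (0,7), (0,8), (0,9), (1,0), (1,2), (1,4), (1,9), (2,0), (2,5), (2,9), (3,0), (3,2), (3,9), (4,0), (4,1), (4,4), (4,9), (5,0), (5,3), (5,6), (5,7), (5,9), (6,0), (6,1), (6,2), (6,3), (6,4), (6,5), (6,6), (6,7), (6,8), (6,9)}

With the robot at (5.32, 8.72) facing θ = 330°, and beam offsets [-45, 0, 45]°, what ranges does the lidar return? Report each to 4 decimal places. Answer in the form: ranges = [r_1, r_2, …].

ranges = [0.7454, 0.7852, 0.7040]

beam 1: φ=-45°, α=285°
  d=(0.2588,-0.9659)  start (5,8)  tX=2.6273 tY=0.7454  stride 1/|dx|=3.8637 1/|dy|=1.0353
    cross y-line → (5,7), t=0.7454 (wall)
  → r_1 = 0.7454
beam 2: φ=0°, α=330°
  d=(0.8660,-0.5000)  start (5,8)  tX=0.7852 tY=1.4400  stride 1/|dx|=1.1547 1/|dy|=2.0000
    cross x-line → (6,8), t=0.7852 (wall)
  → r_2 = 0.7852
beam 3: φ=45°, α=15°
  d=(0.9659,0.2588)  start (5,8)  tX=0.7040 tY=1.0818  stride 1/|dx|=1.0353 1/|dy|=3.8637
    cross x-line → (6,8), t=0.7040 (wall)
  → r_3 = 0.7040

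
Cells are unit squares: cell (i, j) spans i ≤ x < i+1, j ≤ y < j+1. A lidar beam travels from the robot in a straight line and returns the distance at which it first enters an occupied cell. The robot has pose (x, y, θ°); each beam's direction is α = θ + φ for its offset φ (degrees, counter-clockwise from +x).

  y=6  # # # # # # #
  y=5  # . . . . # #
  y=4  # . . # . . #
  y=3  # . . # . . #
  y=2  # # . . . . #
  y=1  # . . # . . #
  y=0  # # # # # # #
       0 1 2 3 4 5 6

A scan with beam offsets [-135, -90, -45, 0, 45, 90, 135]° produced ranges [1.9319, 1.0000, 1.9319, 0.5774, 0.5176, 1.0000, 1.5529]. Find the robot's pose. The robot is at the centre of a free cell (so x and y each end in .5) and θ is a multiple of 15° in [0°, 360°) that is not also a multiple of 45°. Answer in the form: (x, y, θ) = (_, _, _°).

Enumerate (i+0.5, j+0.5, θ) over the 20 free cells and 16 admissible headings. For each, cast all 7 beams and compare to the given ranges.
  (2.5, 2.5, 210°): beam 2 = 3.0000 ≠ 1.0000 ✗
  (5.5, 4.5, 255°): beam 1 = 0.5774 ≠ 1.9319 ✗
  (4.5, 2.5, 165°): beam 1 = 1.7321 ≠ 1.9319 ✗
  …
  (2.5, 5.5, 60°): r_1=1.9319, r_2=1.0000, r_3=1.9319, r_4=0.5774, r_5=0.5176, r_6=1.0000, r_7=1.5529 — all match ✓
No second candidate reproduces the full scan.

(x, y, θ) = (2.5, 5.5, 60°)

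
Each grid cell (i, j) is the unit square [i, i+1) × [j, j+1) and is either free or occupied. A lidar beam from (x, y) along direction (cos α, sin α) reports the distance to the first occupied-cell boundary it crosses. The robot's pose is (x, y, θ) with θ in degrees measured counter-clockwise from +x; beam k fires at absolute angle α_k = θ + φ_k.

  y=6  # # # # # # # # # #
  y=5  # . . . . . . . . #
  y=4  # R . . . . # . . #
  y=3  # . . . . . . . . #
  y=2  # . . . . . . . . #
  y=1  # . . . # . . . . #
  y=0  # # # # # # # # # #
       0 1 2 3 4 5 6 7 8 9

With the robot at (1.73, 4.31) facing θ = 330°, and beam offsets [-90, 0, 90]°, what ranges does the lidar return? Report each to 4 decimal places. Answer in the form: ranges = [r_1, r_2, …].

ranges = [1.4600, 6.6200, 1.9514]

beam 1: φ=-90°, α=240°
  cosα=-0.5000 sinα=-0.8660 | (1,4) | tMaxX 1.4600 tMaxY 0.3580 | tΔX 2.0000 tΔY 1.1547
    t=0.3580 [y] (1,3)
    t=1.4600 [x] (0,3) — stop
  → r_1 = 1.4600
beam 2: φ=0°, α=330°
  cosα=0.8660 sinα=-0.5000 | (1,4) | tMaxX 0.3118 tMaxY 0.6200 | tΔX 1.1547 tΔY 2.0000
    t=0.3118 [x] (2,4)
    t=0.6200 [y] (2,3)
    t=1.4665 [x] (3,3)
    t=2.6200 [y] (3,2)
    t=2.6212 [x] (4,2)
    t=3.7759 [x] (5,2)
    t=4.6200 [y] (5,1)
    t=4.9306 [x] (6,1)
    t=6.0853 [x] (7,1)
    t=6.6200 [y] (7,0) — stop
  → r_2 = 6.6200
beam 3: φ=90°, α=60°
  cosα=0.5000 sinα=0.8660 | (1,4) | tMaxX 0.5400 tMaxY 0.7967 | tΔX 2.0000 tΔY 1.1547
    t=0.5400 [x] (2,4)
    t=0.7967 [y] (2,5)
    t=1.9514 [y] (2,6) — stop
  → r_3 = 1.9514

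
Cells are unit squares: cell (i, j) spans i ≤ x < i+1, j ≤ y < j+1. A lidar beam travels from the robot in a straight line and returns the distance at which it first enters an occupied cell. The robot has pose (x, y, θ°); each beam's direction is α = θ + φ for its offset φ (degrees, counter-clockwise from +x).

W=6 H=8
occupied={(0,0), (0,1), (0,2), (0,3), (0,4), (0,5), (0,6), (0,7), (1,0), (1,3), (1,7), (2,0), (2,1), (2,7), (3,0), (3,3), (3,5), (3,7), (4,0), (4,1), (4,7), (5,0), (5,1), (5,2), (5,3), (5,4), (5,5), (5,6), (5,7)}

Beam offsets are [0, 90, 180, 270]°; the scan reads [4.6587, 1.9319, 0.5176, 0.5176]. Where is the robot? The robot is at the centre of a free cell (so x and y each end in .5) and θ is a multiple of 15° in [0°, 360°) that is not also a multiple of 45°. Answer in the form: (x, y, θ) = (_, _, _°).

(x, y, θ) = (1.5, 6.5, 285°)

Enumerate (i+0.5, j+0.5, θ) over the 19 free cells and 16 admissible headings. For each, cast all 4 beams and compare to the given ranges.
  (3.5, 2.5, 75°): beam 1 = 0.5176 ≠ 4.6587 ✗
  (4.5, 5.5, 30°): beam 1 = 0.5774 ≠ 4.6587 ✗
  (1.5, 6.5, 240°): beam 1 = 1.0000 ≠ 4.6587 ✗
  …
  (1.5, 6.5, 285°): r_1=4.6587, r_2=1.9319, r_3=0.5176, r_4=0.5176 — all match ✓
No second candidate reproduces the full scan.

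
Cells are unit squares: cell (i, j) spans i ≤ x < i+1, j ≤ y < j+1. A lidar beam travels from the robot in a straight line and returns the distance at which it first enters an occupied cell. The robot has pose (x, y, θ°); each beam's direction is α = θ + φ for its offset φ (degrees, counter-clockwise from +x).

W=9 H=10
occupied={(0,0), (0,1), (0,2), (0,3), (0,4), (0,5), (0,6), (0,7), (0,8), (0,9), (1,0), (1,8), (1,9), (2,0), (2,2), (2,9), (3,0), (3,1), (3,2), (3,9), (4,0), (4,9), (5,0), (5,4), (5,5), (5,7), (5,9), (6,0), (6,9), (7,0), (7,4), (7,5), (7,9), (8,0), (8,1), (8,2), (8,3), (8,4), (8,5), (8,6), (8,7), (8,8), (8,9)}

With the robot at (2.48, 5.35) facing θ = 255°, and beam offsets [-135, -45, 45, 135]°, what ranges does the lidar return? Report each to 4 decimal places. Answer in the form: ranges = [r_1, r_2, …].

ranges = [2.9600, 1.7090, 2.7135, 3.3000]

beam 1: φ=-135°, α=120°
  cosα=-0.5000 sinα=0.8660 | (2,5) | tMaxX 0.9600 tMaxY 0.7506 | tΔX 2.0000 tΔY 1.1547
    t=0.7506 [y] (2,6)
    t=0.9600 [x] (1,6)
    t=1.9053 [y] (1,7)
    t=2.9600 [x] (0,7) — stop
  → r_1 = 2.9600
beam 2: φ=-45°, α=210°
  cosα=-0.8660 sinα=-0.5000 | (2,5) | tMaxX 0.5543 tMaxY 0.7000 | tΔX 1.1547 tΔY 2.0000
    t=0.5543 [x] (1,5)
    t=0.7000 [y] (1,4)
    t=1.7090 [x] (0,4) — stop
  → r_2 = 1.7090
beam 3: φ=45°, α=300°
  cosα=0.5000 sinα=-0.8660 | (2,5) | tMaxX 1.0400 tMaxY 0.4041 | tΔX 2.0000 tΔY 1.1547
    t=0.4041 [y] (2,4)
    t=1.0400 [x] (3,4)
    t=1.5588 [y] (3,3)
    t=2.7135 [y] (3,2) — stop
  → r_3 = 2.7135
beam 4: φ=135°, α=30°
  cosα=0.8660 sinα=0.5000 | (2,5) | tMaxX 0.6004 tMaxY 1.3000 | tΔX 1.1547 tΔY 2.0000
    t=0.6004 [x] (3,5)
    t=1.3000 [y] (3,6)
    t=1.7551 [x] (4,6)
    t=2.9098 [x] (5,6)
    t=3.3000 [y] (5,7) — stop
  → r_4 = 3.3000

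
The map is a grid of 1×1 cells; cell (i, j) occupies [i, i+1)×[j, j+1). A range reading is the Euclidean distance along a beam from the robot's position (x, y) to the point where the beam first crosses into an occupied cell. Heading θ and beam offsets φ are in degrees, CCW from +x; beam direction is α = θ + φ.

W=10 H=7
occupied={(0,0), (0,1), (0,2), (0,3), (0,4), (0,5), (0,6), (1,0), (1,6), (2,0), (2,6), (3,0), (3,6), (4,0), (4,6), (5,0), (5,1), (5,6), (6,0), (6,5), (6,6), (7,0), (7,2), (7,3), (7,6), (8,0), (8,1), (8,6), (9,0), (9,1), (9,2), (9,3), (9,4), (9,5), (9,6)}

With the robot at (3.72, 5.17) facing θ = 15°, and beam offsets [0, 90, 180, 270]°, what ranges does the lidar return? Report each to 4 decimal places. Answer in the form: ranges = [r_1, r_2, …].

beam 1: φ=0°, α=15°
  cosα=0.9659 sinα=0.2588 | (3,5) | tMaxX 0.2899 tMaxY 3.2069 | tΔX 1.0353 tΔY 3.8637
    t=0.2899 [x] (4,5)
    t=1.3252 [x] (5,5)
    t=2.3604 [x] (6,5) — stop
  → r_1 = 2.3604
beam 2: φ=90°, α=105°
  cosα=-0.2588 sinα=0.9659 | (3,5) | tMaxX 2.7819 tMaxY 0.8593 | tΔX 3.8637 tΔY 1.0353
    t=0.8593 [y] (3,6) — stop
  → r_2 = 0.8593
beam 3: φ=180°, α=195°
  cosα=-0.9659 sinα=-0.2588 | (3,5) | tMaxX 0.7454 tMaxY 0.6568 | tΔX 1.0353 tΔY 3.8637
    t=0.6568 [y] (3,4)
    t=0.7454 [x] (2,4)
    t=1.7807 [x] (1,4)
    t=2.8160 [x] (0,4) — stop
  → r_3 = 2.8160
beam 4: φ=270°, α=285°
  cosα=0.2588 sinα=-0.9659 | (3,5) | tMaxX 1.0818 tMaxY 0.1760 | tΔX 3.8637 tΔY 1.0353
    t=0.1760 [y] (3,4)
    t=1.0818 [x] (4,4)
    t=1.2113 [y] (4,3)
    t=2.2465 [y] (4,2)
    t=3.2818 [y] (4,1)
    t=4.3171 [y] (4,0) — stop
  → r_4 = 4.3171

ranges = [2.3604, 0.8593, 2.8160, 4.3171]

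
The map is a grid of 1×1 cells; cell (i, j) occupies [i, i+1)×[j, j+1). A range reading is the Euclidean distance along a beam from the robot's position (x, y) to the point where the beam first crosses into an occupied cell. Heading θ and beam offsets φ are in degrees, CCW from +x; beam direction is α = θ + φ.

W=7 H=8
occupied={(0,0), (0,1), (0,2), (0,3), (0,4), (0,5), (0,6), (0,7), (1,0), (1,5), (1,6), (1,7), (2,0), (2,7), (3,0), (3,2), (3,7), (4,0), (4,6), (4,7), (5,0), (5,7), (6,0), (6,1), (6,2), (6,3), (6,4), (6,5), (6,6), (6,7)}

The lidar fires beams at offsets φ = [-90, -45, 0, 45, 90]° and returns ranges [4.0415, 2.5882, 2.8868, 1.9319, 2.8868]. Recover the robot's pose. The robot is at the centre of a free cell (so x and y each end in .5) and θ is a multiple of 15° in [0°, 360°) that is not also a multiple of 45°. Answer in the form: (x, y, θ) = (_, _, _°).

(x, y, θ) = (3.5, 4.5, 30°)

Enumerate (i+0.5, j+0.5, θ) over the 26 free cells and 16 admissible headings. For each, cast all 5 beams and compare to the given ranges.
  (5.5, 2.5, 150°): beam 1 = 1.0000 ≠ 4.0415 ✗
  (2.5, 5.5, 210°): beam 1 = 1.0000 ≠ 4.0415 ✗
  (4.5, 4.5, 255°): beam 1 = 2.5882 ≠ 4.0415 ✗
  (1.5, 1.5, 330°): beam 1 = 0.5774 ≠ 4.0415 ✗
  …
  (3.5, 4.5, 30°): r_1=4.0415, r_2=2.5882, r_3=2.8868, r_4=1.9319, r_5=2.8868 — all match ✓
Unique over the lattice → pose = (3.5, 4.5, 30°).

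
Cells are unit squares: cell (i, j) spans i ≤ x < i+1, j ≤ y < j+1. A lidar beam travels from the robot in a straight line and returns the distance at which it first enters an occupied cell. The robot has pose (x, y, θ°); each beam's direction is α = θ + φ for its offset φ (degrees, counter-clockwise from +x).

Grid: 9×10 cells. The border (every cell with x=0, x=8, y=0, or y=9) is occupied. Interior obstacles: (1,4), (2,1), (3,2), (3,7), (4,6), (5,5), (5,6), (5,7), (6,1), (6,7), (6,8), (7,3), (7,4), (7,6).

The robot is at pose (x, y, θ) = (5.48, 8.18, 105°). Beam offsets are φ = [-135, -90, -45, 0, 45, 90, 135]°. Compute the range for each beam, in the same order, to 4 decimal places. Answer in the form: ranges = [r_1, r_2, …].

beam 1: φ=-135°, α=330°
  d=(0.8660,-0.5000)  start (5,8)  tX=0.6004 tY=0.3600  stride 1/|dx|=1.1547 1/|dy|=2.0000
    cross y-line → (5,7), t=0.3600 (wall)
  → r_1 = 0.3600
beam 2: φ=-90°, α=15°
  d=(0.9659,0.2588)  start (5,8)  tX=0.5383 tY=3.1682  stride 1/|dx|=1.0353 1/|dy|=3.8637
    cross x-line → (6,8), t=0.5383 (wall)
  → r_2 = 0.5383
beam 3: φ=-45°, α=60°
  d=(0.5000,0.8660)  start (5,8)  tX=1.0400 tY=0.9469  stride 1/|dx|=2.0000 1/|dy|=1.1547
    cross y-line → (5,9), t=0.9469 (wall)
  → r_3 = 0.9469
beam 4: φ=0°, α=105°
  d=(-0.2588,0.9659)  start (5,8)  tX=1.8546 tY=0.8489  stride 1/|dx|=3.8637 1/|dy|=1.0353
    cross y-line → (5,9), t=0.8489 (wall)
  → r_4 = 0.8489
beam 5: φ=45°, α=150°
  d=(-0.8660,0.5000)  start (5,8)  tX=0.5543 tY=1.6400  stride 1/|dx|=1.1547 1/|dy|=2.0000
    cross x-line → (4,8), t=0.5543
    cross y-line → (4,9), t=1.6400 (wall)
  → r_5 = 1.6400
beam 6: φ=90°, α=195°
  d=(-0.9659,-0.2588)  start (5,8)  tX=0.4969 tY=0.6955  stride 1/|dx|=1.0353 1/|dy|=3.8637
    cross x-line → (4,8), t=0.4969
    cross y-line → (4,7), t=0.6955
    cross x-line → (3,7), t=1.5322 (wall)
  → r_6 = 1.5322
beam 7: φ=135°, α=240°
  d=(-0.5000,-0.8660)  start (5,8)  tX=0.9600 tY=0.2078  stride 1/|dx|=2.0000 1/|dy|=1.1547
    cross y-line → (5,7), t=0.2078 (wall)
  → r_7 = 0.2078

ranges = [0.3600, 0.5383, 0.9469, 0.8489, 1.6400, 1.5322, 0.2078]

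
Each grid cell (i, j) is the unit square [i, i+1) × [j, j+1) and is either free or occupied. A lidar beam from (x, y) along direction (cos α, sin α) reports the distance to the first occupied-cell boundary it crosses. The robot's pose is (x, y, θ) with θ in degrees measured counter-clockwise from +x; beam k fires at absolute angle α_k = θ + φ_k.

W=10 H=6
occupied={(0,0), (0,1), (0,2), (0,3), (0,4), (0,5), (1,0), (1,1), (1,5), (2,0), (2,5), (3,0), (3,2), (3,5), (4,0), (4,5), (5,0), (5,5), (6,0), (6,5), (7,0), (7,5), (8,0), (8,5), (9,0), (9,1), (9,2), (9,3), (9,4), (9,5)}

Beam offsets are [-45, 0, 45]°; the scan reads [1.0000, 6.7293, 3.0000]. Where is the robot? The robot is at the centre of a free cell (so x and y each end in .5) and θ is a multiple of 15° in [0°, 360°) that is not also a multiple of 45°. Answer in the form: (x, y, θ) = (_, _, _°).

(x, y, θ) = (2.5, 3.5, 345°)

The pose lattice has 30·16 = 480 candidates. Test each by forward raycasting.
  (6.5, 4.5, 195°): beam 2 = 5.6940 ≠ 6.7293 ✗
  (3.5, 1.5, 210°): beam 1 = 1.5529 ≠ 1.0000 ✗
  (4.5, 4.5, 345°): beam 1 = 4.0415 ≠ 1.0000 ✗
  (7.5, 4.5, 240°): beam 1 = 6.7293 ≠ 1.0000 ✗
  …
  (2.5, 3.5, 345°): r_1=1.0000, r_2=6.7293, r_3=3.0000 — all match ✓
No second candidate reproduces the full scan.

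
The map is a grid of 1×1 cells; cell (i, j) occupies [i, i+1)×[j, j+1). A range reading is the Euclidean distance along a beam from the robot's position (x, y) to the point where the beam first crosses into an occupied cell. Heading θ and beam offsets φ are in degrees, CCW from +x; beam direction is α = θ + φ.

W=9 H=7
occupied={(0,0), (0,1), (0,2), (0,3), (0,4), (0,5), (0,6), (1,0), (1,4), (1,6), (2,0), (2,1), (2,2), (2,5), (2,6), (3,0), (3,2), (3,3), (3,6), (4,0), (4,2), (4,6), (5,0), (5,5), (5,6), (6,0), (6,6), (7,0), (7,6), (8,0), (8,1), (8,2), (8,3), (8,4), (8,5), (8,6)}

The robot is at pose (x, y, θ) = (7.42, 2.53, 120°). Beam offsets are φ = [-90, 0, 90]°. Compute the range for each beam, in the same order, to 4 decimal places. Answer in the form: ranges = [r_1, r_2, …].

ranges = [0.6697, 2.8521, 3.0600]

beam 1: φ=-90°, α=30°
  d=(0.8660,0.5000)  start (7,2)  tX=0.6697 tY=0.9400  stride 1/|dx|=1.1547 1/|dy|=2.0000
    cross x-line → (8,2), t=0.6697 (wall)
  → r_1 = 0.6697
beam 2: φ=0°, α=120°
  d=(-0.5000,0.8660)  start (7,2)  tX=0.8400 tY=0.5427  stride 1/|dx|=2.0000 1/|dy|=1.1547
    cross y-line → (7,3), t=0.5427
    cross x-line → (6,3), t=0.8400
    cross y-line → (6,4), t=1.6974
    cross x-line → (5,4), t=2.8400
    cross y-line → (5,5), t=2.8521 (wall)
  → r_2 = 2.8521
beam 3: φ=90°, α=210°
  d=(-0.8660,-0.5000)  start (7,2)  tX=0.4850 tY=1.0600  stride 1/|dx|=1.1547 1/|dy|=2.0000
    cross x-line → (6,2), t=0.4850
    cross y-line → (6,1), t=1.0600
    cross x-line → (5,1), t=1.6397
    cross x-line → (4,1), t=2.7944
    cross y-line → (4,0), t=3.0600 (wall)
  → r_3 = 3.0600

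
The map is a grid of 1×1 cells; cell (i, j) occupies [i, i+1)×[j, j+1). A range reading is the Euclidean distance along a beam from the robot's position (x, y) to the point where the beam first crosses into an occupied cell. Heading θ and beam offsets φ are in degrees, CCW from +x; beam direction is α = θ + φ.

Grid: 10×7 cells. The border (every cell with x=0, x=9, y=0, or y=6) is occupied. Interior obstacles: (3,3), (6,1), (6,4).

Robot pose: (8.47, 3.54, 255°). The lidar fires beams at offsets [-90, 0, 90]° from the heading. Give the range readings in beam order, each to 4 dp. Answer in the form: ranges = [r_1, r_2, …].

beam 1: φ=-90°, α=165°
  d=(-0.9659,0.2588)  start (8,3)  tX=0.4866 tY=1.7773  stride 1/|dx|=1.0353 1/|dy|=3.8637
    cross x-line → (7,3), t=0.4866
    cross x-line → (6,3), t=1.5219
    cross y-line → (6,4), t=1.7773 (wall)
  → r_1 = 1.7773
beam 2: φ=0°, α=255°
  d=(-0.2588,-0.9659)  start (8,3)  tX=1.8159 tY=0.5590  stride 1/|dx|=3.8637 1/|dy|=1.0353
    cross y-line → (8,2), t=0.5590
    cross y-line → (8,1), t=1.5943
    cross x-line → (7,1), t=1.8159
    cross y-line → (7,0), t=2.6296 (wall)
  → r_2 = 2.6296
beam 3: φ=90°, α=345°
  d=(0.9659,-0.2588)  start (8,3)  tX=0.5487 tY=2.0864  stride 1/|dx|=1.0353 1/|dy|=3.8637
    cross x-line → (9,3), t=0.5487 (wall)
  → r_3 = 0.5487

ranges = [1.7773, 2.6296, 0.5487]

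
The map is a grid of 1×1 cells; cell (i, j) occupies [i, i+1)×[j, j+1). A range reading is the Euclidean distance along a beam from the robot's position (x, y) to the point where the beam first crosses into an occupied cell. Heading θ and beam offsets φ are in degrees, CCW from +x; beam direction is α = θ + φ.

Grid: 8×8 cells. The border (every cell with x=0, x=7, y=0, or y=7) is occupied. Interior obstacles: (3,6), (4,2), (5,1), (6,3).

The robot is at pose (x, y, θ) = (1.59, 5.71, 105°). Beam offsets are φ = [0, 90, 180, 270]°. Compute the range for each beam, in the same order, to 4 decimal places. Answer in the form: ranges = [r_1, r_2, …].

ranges = [1.3355, 0.6108, 4.8762, 1.4597]

beam 1: φ=0°, α=105°
  dir = (cos 105°, sin 105°) = (-0.2588, 0.9659); from cell (1,5)
  next x-line at t=2.2796, next y-line at t=0.3002; Δt_x=3.8637, Δt_y=1.0353
    y: enter (1,6) at t=0.3002
    y: enter (1,7) at t=1.3355 ← occupied
  → r_1 = 1.3355
beam 2: φ=90°, α=195°
  dir = (cos 195°, sin 195°) = (-0.9659, -0.2588); from cell (1,5)
  next x-line at t=0.6108, next y-line at t=2.7432; Δt_x=1.0353, Δt_y=3.8637
    x: enter (0,5) at t=0.6108 ← occupied
  → r_2 = 0.6108
beam 3: φ=180°, α=285°
  dir = (cos 285°, sin 285°) = (0.2588, -0.9659); from cell (1,5)
  next x-line at t=1.5841, next y-line at t=0.7350; Δt_x=3.8637, Δt_y=1.0353
    y: enter (1,4) at t=0.7350
    x: enter (2,4) at t=1.5841
    y: enter (2,3) at t=1.7703
    y: enter (2,2) at t=2.8056
    y: enter (2,1) at t=3.8409
    y: enter (2,0) at t=4.8762 ← occupied
  → r_3 = 4.8762
beam 4: φ=270°, α=15°
  dir = (cos 15°, sin 15°) = (0.9659, 0.2588); from cell (1,5)
  next x-line at t=0.4245, next y-line at t=1.1205; Δt_x=1.0353, Δt_y=3.8637
    x: enter (2,5) at t=0.4245
    y: enter (2,6) at t=1.1205
    x: enter (3,6) at t=1.4597 ← occupied
  → r_4 = 1.4597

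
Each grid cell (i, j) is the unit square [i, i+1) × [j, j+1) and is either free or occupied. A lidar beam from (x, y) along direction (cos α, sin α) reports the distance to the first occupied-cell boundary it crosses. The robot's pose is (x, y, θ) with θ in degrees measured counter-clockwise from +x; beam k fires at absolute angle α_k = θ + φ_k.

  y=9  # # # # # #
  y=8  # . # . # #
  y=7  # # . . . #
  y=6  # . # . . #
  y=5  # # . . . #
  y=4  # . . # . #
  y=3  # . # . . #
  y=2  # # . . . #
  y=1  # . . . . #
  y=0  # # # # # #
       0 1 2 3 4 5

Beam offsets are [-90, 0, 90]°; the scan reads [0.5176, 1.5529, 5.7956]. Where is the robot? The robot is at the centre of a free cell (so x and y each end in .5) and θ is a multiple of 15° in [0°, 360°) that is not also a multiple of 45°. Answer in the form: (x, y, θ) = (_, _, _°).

(x, y, θ) = (3.5, 1.5, 345°)

Enumerate (i+0.5, j+0.5, θ) over the 24 free cells and 16 admissible headings. For each, cast all 3 beams and compare to the given ranges.
  (4.5, 2.5, 75°): beam 2 = 1.9319 ≠ 1.5529 ✗
  (3.5, 1.5, 15°): beam 3 = 1.9319 ≠ 5.7956 ✗
  (4.5, 3.5, 30°): beam 1 = 1.0000 ≠ 0.5176 ✗
  (2.5, 7.5, 255°): beam 2 = 0.5176 ≠ 1.5529 ✗
  (4.5, 5.5, 165°): beam 1 = 1.9319 ≠ 0.5176 ✗
  …
  (3.5, 1.5, 345°): r_1=0.5176, r_2=1.5529, r_3=5.7956 — all match ✓
Only this pose fits every beam.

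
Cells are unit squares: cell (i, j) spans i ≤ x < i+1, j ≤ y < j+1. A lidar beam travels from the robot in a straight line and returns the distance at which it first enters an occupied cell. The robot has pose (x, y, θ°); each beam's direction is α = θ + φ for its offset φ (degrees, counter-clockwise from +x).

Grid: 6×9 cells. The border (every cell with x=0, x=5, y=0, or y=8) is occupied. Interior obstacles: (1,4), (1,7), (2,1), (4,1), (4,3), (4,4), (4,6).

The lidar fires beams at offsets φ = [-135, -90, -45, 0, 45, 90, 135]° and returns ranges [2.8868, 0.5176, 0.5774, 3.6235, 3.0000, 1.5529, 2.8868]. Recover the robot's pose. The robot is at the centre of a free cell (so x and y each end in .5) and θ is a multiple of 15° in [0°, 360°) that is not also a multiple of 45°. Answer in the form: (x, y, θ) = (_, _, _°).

(x, y, θ) = (2.5, 4.5, 255°)

The pose lattice has 21·16 = 336 candidates. Test each by forward raycasting.
  (2.5, 5.5, 345°): beam 1 = 1.0000 ≠ 2.8868 ✗
  (2.5, 3.5, 120°): beam 1 = 1.5529 ≠ 2.8868 ✗
  (2.5, 5.5, 255°): beam 1 = 1.7321 ≠ 2.8868 ✗
  (3.5, 2.5, 30°): beam 1 = 1.5529 ≠ 2.8868 ✗
  (3.5, 2.5, 210°): beam 1 = 1.9319 ≠ 2.8868 ✗
  …
  (2.5, 4.5, 255°): r_1=2.8868, r_2=0.5176, r_3=0.5774, r_4=3.6235, r_5=3.0000, r_6=1.5529, r_7=2.8868 — all match ✓
Unique over the lattice → pose = (2.5, 4.5, 255°).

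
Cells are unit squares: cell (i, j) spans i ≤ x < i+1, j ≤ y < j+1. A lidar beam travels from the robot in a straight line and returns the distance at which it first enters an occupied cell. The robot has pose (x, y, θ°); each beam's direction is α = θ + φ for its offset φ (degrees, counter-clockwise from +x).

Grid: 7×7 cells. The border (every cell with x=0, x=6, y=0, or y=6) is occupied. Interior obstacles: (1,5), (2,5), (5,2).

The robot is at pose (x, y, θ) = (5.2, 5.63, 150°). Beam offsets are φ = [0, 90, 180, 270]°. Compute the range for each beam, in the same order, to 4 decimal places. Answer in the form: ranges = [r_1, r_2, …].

beam 1: φ=0°, α=150°
  direction (-0.8660, 0.5000); cell (5,5); t to first gridline: x 0.2309, y 0.7400 (then +1.1547 / +2.0000)
    (4,5) via x @ 0.2309
    (4,6) via y @ 0.7400  # hit
  → r_1 = 0.7400
beam 2: φ=90°, α=240°
  direction (-0.5000, -0.8660); cell (5,5); t to first gridline: x 0.4000, y 0.7275 (then +2.0000 / +1.1547)
    (4,5) via x @ 0.4000
    (4,4) via y @ 0.7275
    (4,3) via y @ 1.8822
    (3,3) via x @ 2.4000
    (3,2) via y @ 3.0369
    (3,1) via y @ 4.1916
    (2,1) via x @ 4.4000
    (2,0) via y @ 5.3463  # hit
  → r_2 = 5.3463
beam 3: φ=180°, α=330°
  direction (0.8660, -0.5000); cell (5,5); t to first gridline: x 0.9238, y 1.2600 (then +1.1547 / +2.0000)
    (6,5) via x @ 0.9238  # hit
  → r_3 = 0.9238
beam 4: φ=270°, α=60°
  direction (0.5000, 0.8660); cell (5,5); t to first gridline: x 1.6000, y 0.4272 (then +2.0000 / +1.1547)
    (5,6) via y @ 0.4272  # hit
  → r_4 = 0.4272

ranges = [0.7400, 5.3463, 0.9238, 0.4272]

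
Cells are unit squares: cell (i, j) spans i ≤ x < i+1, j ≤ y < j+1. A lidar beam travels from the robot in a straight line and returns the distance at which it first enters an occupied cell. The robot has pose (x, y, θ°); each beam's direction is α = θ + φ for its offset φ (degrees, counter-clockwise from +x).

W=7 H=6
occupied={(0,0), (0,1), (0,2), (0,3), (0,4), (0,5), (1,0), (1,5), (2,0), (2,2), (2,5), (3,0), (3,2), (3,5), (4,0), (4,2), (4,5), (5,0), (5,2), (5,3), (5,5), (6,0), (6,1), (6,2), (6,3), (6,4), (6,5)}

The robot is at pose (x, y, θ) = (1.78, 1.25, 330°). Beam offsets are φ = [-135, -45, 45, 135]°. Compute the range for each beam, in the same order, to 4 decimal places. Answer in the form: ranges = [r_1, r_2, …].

ranges = [0.8075, 0.2588, 2.8978, 3.0137]

beam 1: φ=-135°, α=195°
  d=(-0.9659,-0.2588)  start (1,1)  tX=0.8075 tY=0.9659  stride 1/|dx|=1.0353 1/|dy|=3.8637
    cross x-line → (0,1), t=0.8075 (wall)
  → r_1 = 0.8075
beam 2: φ=-45°, α=285°
  d=(0.2588,-0.9659)  start (1,1)  tX=0.8500 tY=0.2588  stride 1/|dx|=3.8637 1/|dy|=1.0353
    cross y-line → (1,0), t=0.2588 (wall)
  → r_2 = 0.2588
beam 3: φ=45°, α=15°
  d=(0.9659,0.2588)  start (1,1)  tX=0.2278 tY=2.8978  stride 1/|dx|=1.0353 1/|dy|=3.8637
    cross x-line → (2,1), t=0.2278
    cross x-line → (3,1), t=1.2630
    cross x-line → (4,1), t=2.2983
    cross y-line → (4,2), t=2.8978 (wall)
  → r_3 = 2.8978
beam 4: φ=135°, α=105°
  d=(-0.2588,0.9659)  start (1,1)  tX=3.0137 tY=0.7765  stride 1/|dx|=3.8637 1/|dy|=1.0353
    cross y-line → (1,2), t=0.7765
    cross y-line → (1,3), t=1.8117
    cross y-line → (1,4), t=2.8470
    cross x-line → (0,4), t=3.0137 (wall)
  → r_4 = 3.0137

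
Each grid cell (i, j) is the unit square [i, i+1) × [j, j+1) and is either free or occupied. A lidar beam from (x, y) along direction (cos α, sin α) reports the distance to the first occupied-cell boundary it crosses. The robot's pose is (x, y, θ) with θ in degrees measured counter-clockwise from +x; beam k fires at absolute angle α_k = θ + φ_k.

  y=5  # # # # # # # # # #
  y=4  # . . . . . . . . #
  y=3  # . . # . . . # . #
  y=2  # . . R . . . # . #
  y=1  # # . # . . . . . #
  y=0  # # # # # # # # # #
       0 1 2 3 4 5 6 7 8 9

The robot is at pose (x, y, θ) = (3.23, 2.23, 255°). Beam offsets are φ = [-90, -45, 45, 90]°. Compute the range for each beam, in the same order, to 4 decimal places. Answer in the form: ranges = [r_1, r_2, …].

beam 1: φ=-90°, α=165°
  dir = (cos 165°, sin 165°) = (-0.9659, 0.2588); from cell (3,2)
  next x-line at t=0.2381, next y-line at t=2.9751; Δt_x=1.0353, Δt_y=3.8637
    x: enter (2,2) at t=0.2381
    x: enter (1,2) at t=1.2734
    x: enter (0,2) at t=2.3087 ← occupied
  → r_1 = 2.3087
beam 2: φ=-45°, α=210°
  dir = (cos 210°, sin 210°) = (-0.8660, -0.5000); from cell (3,2)
  next x-line at t=0.2656, next y-line at t=0.4600; Δt_x=1.1547, Δt_y=2.0000
    x: enter (2,2) at t=0.2656
    y: enter (2,1) at t=0.4600
    x: enter (1,1) at t=1.4203 ← occupied
  → r_2 = 1.4203
beam 3: φ=45°, α=300°
  dir = (cos 300°, sin 300°) = (0.5000, -0.8660); from cell (3,2)
  next x-line at t=1.5400, next y-line at t=0.2656; Δt_x=2.0000, Δt_y=1.1547
    y: enter (3,1) at t=0.2656 ← occupied
  → r_3 = 0.2656
beam 4: φ=90°, α=345°
  dir = (cos 345°, sin 345°) = (0.9659, -0.2588); from cell (3,2)
  next x-line at t=0.7972, next y-line at t=0.8887; Δt_x=1.0353, Δt_y=3.8637
    x: enter (4,2) at t=0.7972
    y: enter (4,1) at t=0.8887
    x: enter (5,1) at t=1.8324
    x: enter (6,1) at t=2.8677
    x: enter (7,1) at t=3.9030
    y: enter (7,0) at t=4.7524 ← occupied
  → r_4 = 4.7524

ranges = [2.3087, 1.4203, 0.2656, 4.7524]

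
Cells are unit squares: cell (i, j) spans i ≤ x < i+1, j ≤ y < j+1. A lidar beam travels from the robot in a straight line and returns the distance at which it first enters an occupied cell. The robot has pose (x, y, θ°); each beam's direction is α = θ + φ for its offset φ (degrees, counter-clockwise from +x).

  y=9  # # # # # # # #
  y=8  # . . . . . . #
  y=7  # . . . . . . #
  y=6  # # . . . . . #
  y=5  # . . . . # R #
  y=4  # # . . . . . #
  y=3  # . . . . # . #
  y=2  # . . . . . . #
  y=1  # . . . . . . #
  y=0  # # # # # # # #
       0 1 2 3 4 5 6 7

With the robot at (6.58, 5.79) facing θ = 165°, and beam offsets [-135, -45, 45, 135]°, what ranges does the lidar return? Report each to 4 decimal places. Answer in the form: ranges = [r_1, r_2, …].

beam 1: φ=-135°, α=30°
  d=(0.8660,0.5000)  start (6,5)  tX=0.4850 tY=0.4200  stride 1/|dx|=1.1547 1/|dy|=2.0000
    cross y-line → (6,6), t=0.4200
    cross x-line → (7,6), t=0.4850 (wall)
  → r_1 = 0.4850
beam 2: φ=-45°, α=120°
  d=(-0.5000,0.8660)  start (6,5)  tX=1.1600 tY=0.2425  stride 1/|dx|=2.0000 1/|dy|=1.1547
    cross y-line → (6,6), t=0.2425
    cross x-line → (5,6), t=1.1600
    cross y-line → (5,7), t=1.3972
    cross y-line → (5,8), t=2.5519
    cross x-line → (4,8), t=3.1600
    cross y-line → (4,9), t=3.7066 (wall)
  → r_2 = 3.7066
beam 3: φ=45°, α=210°
  d=(-0.8660,-0.5000)  start (6,5)  tX=0.6697 tY=1.5800  stride 1/|dx|=1.1547 1/|dy|=2.0000
    cross x-line → (5,5), t=0.6697 (wall)
  → r_3 = 0.6697
beam 4: φ=135°, α=300°
  d=(0.5000,-0.8660)  start (6,5)  tX=0.8400 tY=0.9122  stride 1/|dx|=2.0000 1/|dy|=1.1547
    cross x-line → (7,5), t=0.8400 (wall)
  → r_4 = 0.8400

ranges = [0.4850, 3.7066, 0.6697, 0.8400]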